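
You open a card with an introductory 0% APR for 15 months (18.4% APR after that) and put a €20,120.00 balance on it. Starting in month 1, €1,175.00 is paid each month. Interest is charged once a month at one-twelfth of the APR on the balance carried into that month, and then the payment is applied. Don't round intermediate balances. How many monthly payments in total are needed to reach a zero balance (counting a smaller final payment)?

Promo months 1–15 at r₀ = 0%/12 = 0; months 16+ at r₁ = 18.4%/12 = 0.0153333.
After month 15 (no interest yet): B = €20,120.00 − 15·€1,175.00 = €2,495.00.
Then at r₁ with €1,175.00/mo: n₂ = −ln(1 − r₁·B/P)/ln(1+r₁) ≈ 2.18 → 3 more payments.

18 payments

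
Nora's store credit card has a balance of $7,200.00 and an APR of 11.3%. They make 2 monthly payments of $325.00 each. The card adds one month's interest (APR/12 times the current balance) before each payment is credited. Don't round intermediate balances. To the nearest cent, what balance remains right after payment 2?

Monthly rate r = 11.3%/12 = 0.941667% = 0.00941667.
Each month: B ← B·(1+r) − $325.00.
Month 1: interest $67.80; balance after payment $6,942.80.
Month 2: interest $65.38; balance after payment $6,683.18.

$6,683.18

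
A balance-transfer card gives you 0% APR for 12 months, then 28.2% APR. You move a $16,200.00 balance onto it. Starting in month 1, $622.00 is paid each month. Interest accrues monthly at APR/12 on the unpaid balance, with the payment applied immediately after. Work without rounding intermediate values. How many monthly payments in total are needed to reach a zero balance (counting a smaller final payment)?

Promo months 1–12 at r₀ = 0%/12 = 0; months 13+ at r₁ = 28.2%/12 = 0.0235.
After month 12 (no interest yet): B = $16,200.00 − 12·$622.00 = $8,736.00.
Then at r₁ with $622.00/mo: n₂ = −ln(1 − r₁·B/P)/ln(1+r₁) ≈ 17.24 → 18 more payments.

30 months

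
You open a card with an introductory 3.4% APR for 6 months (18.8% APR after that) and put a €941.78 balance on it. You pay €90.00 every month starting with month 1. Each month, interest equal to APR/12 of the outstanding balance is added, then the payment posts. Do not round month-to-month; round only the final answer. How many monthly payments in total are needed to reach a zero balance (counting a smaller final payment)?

11 months

Promo months 1–6 at r₀ = 3.4%/12 = 0.00283333; months 7+ at r₁ = 18.8%/12 = 0.0156667.
After month 6: iterate B ← B·(1+r₀) − €90.00 for 6 months → €414.06.
Then at r₁ with €90.00/mo: n₂ = −ln(1 − r₁·B/P)/ln(1+r₁) ≈ 4.81 → 5 more payments.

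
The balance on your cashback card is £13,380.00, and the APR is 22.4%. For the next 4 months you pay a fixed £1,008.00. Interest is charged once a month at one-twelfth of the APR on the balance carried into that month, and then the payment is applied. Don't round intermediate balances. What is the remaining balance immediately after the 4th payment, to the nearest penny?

Monthly rate r = 22.4%/12 = 1.86667% = 0.0186667.
Each month: B ← B·(1+r) − £1,008.00.
Month 1: interest £249.76; balance after payment £12,621.76.
Month 2: interest £235.61; balance after payment £11,849.37.
Month 3: interest £221.19; balance after payment £11,062.55.
Month 4: interest £206.50; balance after payment £10,261.06.

£10,261.06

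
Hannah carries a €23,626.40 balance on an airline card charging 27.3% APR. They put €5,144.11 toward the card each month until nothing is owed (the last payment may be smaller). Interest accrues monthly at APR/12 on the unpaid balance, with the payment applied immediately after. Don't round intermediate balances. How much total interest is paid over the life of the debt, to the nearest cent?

€1,615.38

Monthly rate r = 27.3%/12 = 2.275% = 0.02275.
Payoff takes n = ⌈−ln(1 − rB₀/P)/ln(1+r)⌉ = ⌈4.906⌉ = 5 payments; the last is €4,665.34.
Total paid = 4·€5,144.11 + €4,665.34 = €25,241.78.
Total interest = total paid − principal = €25,241.78 − €23,626.40 = €1,615.38.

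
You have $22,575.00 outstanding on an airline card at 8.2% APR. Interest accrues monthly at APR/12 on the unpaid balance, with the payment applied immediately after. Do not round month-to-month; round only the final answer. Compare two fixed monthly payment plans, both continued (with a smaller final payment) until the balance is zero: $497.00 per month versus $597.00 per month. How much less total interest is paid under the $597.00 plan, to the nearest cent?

$915.12

Monthly rate r = 8.2%/12 = 0.683333% = 0.00683333.
At $497.00/mo: n = ⌈−ln(1 − rB₀/P)/ln(1+r)⌉ = 55 payments (last $283.59); total interest = total paid − $22,575.00 = $4,546.59.
At $597.00/mo: 44 payments (last $535.47); total interest $3,631.47.
Interest saved = $4,546.59 − $3,631.47 = $915.12.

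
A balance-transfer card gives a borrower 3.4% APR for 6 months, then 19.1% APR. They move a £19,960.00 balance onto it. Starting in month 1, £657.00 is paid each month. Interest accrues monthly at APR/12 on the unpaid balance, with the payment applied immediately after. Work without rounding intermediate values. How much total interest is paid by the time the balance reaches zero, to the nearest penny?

£4,935.36

Promo months 1–6 at r₀ = 3.4%/12 = 0.00283333; months 7+ at r₁ = 19.1%/12 = 0.0159167.
After month 6: iterate B ← B·(1+r₀) − £657.00 for 6 months → £16,331.70.
Then at r₁ with £657.00/mo: n₂ = −ln(1 − r₁·B/P)/ln(1+r₁) ≈ 31.89 → 32 more payments.
Total paid = 37·£657.00 + £586.36 = £24,895.36; interest = £24,895.36 − £19,960.00 = £4,935.36.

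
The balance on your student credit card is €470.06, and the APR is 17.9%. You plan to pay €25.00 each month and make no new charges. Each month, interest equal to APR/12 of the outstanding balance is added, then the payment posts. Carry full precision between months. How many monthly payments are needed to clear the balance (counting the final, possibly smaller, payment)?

23 payments

Monthly rate r = 17.9%/12 = 1.49167% = 0.0149167.
Recurrence: B ← B·(1+r) − €25.00.
Month 1: interest €7.01; balance after payment €452.07.
Month 2: interest €6.74; balance after payment €433.82.
Closed form: n = −ln(1 − rB₀/P)/ln(1+r) = −ln(0.71953)/ln(1.01492) ≈ 22.230, so the balance reaches zero during payment 23.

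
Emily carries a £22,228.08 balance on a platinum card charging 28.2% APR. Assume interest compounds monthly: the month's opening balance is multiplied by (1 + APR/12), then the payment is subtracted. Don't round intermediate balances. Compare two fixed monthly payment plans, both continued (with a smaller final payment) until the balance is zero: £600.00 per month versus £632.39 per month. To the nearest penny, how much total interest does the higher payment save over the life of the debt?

Monthly rate r = 28.2%/12 = 2.35% = 0.0235.
At £600.00/mo: n = ⌈−ln(1 − rB₀/P)/ln(1+r)⌉ = 89 payments (last £20.12); total interest = total paid − £22,228.08 = £30,592.04.
At £632.39/mo: 76 payments (last £182.35); total interest £25,383.52.
Interest saved = £30,592.04 − £25,383.52 = £5,208.52.

£5,208.52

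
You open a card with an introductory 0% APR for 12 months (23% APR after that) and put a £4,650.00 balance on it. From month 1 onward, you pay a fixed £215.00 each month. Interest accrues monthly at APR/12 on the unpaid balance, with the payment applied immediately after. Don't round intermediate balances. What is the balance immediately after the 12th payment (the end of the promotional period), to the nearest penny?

Promo months 1–12 at r₀ = 0%/12 = 0; months 13+ at r₁ = 23%/12 = 0.0191667.
After month 12 (no interest yet): B = £4,650.00 − 12·£215.00 = £2,070.00.

£2,070.00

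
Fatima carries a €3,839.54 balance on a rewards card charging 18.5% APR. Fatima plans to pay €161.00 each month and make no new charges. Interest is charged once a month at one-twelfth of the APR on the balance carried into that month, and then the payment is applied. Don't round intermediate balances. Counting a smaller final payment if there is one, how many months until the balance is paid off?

Monthly rate r = 18.5%/12 = 1.54167% = 0.0154167.
Recurrence: B ← B·(1+r) − €161.00.
Month 1: interest €59.19; balance after payment €3,737.73.
Month 2: interest €57.62; balance after payment €3,634.36.
Closed form: n = −ln(1 − rB₀/P)/ln(1+r) = −ln(0.63234)/ln(1.01542) ≈ 29.958, so the balance reaches zero during payment 30.

30 payments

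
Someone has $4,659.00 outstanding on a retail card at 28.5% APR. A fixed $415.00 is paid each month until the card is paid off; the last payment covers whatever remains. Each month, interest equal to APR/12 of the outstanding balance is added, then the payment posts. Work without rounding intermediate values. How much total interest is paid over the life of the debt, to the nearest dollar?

Monthly rate r = 28.5%/12 = 2.375% = 0.02375.
Payoff takes n = ⌈−ln(1 − rB₀/P)/ln(1+r)⌉ = ⌈13.211⌉ = 14 payments; the last is $88.57.
Total paid = 13·$415.00 + $88.57 = $5,483.57.
Total interest = total paid − principal = $5,483.57 − $4,659.00 = $824.57.

$825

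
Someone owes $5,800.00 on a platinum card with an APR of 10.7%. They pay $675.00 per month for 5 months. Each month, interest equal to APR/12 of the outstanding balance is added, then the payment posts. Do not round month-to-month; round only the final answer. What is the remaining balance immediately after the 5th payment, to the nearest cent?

Monthly rate r = 10.7%/12 = 0.891667% = 0.00891667.
Each month: B ← B·(1+r) − $675.00.
Month 1: interest $51.72; balance after payment $5,176.72.
Month 2: interest $46.16; balance after payment $4,547.88.
Month 3: interest $40.55; balance after payment $3,913.43.
Month 4: interest $34.89; balance after payment $3,273.32.
Month 5: interest $29.19; balance after payment $2,627.51.

$2,627.51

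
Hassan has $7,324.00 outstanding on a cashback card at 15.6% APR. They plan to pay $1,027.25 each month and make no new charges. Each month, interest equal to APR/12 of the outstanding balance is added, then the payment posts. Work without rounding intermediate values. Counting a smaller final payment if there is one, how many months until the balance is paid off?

8 months

Monthly rate r = 15.6%/12 = 1.3% = 0.013.
Recurrence: B ← B·(1+r) − $1,027.25.
Month 1: interest $95.21; balance after payment $6,391.96.
Month 2: interest $83.10; balance after payment $5,447.81.
Closed form: n = −ln(1 − rB₀/P)/ln(1+r) = −ln(0.90731)/ln(1.013) ≈ 7.531, so the balance reaches zero during payment 8.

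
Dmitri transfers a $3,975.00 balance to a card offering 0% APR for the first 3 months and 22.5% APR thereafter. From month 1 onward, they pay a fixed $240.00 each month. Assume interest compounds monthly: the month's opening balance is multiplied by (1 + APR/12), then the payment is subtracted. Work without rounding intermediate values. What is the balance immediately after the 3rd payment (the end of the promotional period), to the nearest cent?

Promo months 1–3 at r₀ = 0%/12 = 0; months 4+ at r₁ = 22.5%/12 = 0.01875.
After month 3 (no interest yet): B = $3,975.00 − 3·$240.00 = $3,255.00.

$3,255.00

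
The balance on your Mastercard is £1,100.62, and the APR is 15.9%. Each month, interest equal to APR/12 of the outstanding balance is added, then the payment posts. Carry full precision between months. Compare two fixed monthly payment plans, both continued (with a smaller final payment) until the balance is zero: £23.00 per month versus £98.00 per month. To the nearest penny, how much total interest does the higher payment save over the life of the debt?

£556.90

Monthly rate r = 15.9%/12 = 1.325% = 0.01325.
At £23.00/mo: n = ⌈−ln(1 − rB₀/P)/ln(1+r)⌉ = 77 payments (last £8.56); total interest = total paid − £1,100.62 = £655.94.
At £98.00/mo: 13 payments (last £23.66); total interest £99.04.
Interest saved = £655.94 − £99.04 = £556.90.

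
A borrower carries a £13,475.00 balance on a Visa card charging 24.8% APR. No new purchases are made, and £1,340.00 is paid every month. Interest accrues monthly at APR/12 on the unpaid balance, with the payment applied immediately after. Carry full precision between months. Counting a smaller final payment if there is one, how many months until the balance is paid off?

Monthly rate r = 24.8%/12 = 2.06667% = 0.0206667.
Recurrence: B ← B·(1+r) − £1,340.00.
Month 1: interest £278.48; balance after payment £12,413.48.
Month 2: interest £256.55; balance after payment £11,330.03.
Closed form: n = −ln(1 − rB₀/P)/ln(1+r) = −ln(0.79218)/ln(1.02067) ≈ 11.389, so the balance reaches zero during payment 12.

12 months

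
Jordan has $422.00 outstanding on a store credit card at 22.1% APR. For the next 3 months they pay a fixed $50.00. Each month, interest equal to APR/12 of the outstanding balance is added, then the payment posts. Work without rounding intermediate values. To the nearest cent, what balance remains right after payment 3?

Monthly rate r = 22.1%/12 = 1.84167% = 0.0184167.
Each month: B ← B·(1+r) − $50.00.
Month 1: interest $7.77; balance after payment $379.77.
Month 2: interest $6.99; balance after payment $336.77.
Month 3: interest $6.20; balance after payment $292.97.

$292.97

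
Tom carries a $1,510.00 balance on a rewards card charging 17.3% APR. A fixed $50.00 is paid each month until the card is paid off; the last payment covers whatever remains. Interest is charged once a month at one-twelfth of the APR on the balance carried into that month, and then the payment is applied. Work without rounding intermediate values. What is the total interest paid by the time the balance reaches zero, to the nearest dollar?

Monthly rate r = 17.3%/12 = 1.44167% = 0.0144167.
Payoff takes n = ⌈−ln(1 − rB₀/P)/ln(1+r)⌉ = ⌈39.934⌉ = 40 payments; the last is $46.73.
Total paid = 39·$50.00 + $46.73 = $1,996.73.
Total interest = total paid − principal = $1,996.73 − $1,510.00 = $486.73.

$487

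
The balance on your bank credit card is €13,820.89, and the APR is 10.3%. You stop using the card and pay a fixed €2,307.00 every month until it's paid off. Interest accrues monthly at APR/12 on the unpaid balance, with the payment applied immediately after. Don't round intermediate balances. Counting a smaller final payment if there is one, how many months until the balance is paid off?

7 months

Monthly rate r = 10.3%/12 = 0.858333% = 0.00858333.
Recurrence: B ← B·(1+r) − €2,307.00.
Month 1: interest €118.63; balance after payment €11,632.52.
Month 2: interest €99.85; balance after payment €9,425.37.
Closed form: n = −ln(1 − rB₀/P)/ln(1+r) = −ln(0.94858)/ln(1.00858) ≈ 6.177, so the balance reaches zero during payment 7.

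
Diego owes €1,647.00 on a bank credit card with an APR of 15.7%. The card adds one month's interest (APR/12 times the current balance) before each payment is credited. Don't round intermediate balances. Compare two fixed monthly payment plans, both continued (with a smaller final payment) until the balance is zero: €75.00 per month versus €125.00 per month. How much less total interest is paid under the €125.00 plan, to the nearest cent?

€134.62

Monthly rate r = 15.7%/12 = 1.30833% = 0.0130833.
At €75.00/mo: n = ⌈−ln(1 − rB₀/P)/ln(1+r)⌉ = 27 payments (last €4.34); total interest = total paid − €1,647.00 = €307.34.
At €125.00/mo: 15 payments (last €69.72); total interest €172.72.
Interest saved = €307.34 − €172.72 = €134.62.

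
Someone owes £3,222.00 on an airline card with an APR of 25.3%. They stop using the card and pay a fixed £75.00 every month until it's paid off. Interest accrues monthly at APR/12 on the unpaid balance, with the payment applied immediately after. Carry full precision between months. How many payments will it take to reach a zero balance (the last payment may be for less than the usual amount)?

114 months

Monthly rate r = 25.3%/12 = 2.10833% = 0.0210833.
Recurrence: B ← B·(1+r) − £75.00.
Month 1: interest £67.93; balance after payment £3,214.93.
Month 2: interest £67.78; balance after payment £3,207.71.
Closed form: n = −ln(1 − rB₀/P)/ln(1+r) = −ln(0.09426)/ln(1.02108) ≈ 113.194, so the balance reaches zero during payment 114.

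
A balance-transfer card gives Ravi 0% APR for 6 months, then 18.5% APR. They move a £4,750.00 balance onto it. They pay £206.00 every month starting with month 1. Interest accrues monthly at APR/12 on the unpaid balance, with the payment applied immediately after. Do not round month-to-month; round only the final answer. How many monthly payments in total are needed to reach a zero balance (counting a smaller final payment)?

Promo months 1–6 at r₀ = 0%/12 = 0; months 7+ at r₁ = 18.5%/12 = 0.0154167.
After month 6 (no interest yet): B = £4,750.00 − 6·£206.00 = £3,514.00.
Then at r₁ with £206.00/mo: n₂ = −ln(1 − r₁·B/P)/ln(1+r₁) ≈ 19.95 → 20 more payments.

26 months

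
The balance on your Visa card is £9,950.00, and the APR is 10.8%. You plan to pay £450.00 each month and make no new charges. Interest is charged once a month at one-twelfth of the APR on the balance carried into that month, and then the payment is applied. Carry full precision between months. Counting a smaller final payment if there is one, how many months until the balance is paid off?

25 payments

Monthly rate r = 10.8%/12 = 0.9% = 0.009.
Recurrence: B ← B·(1+r) − £450.00.
Month 1: interest £89.55; balance after payment £9,589.55.
Month 2: interest £86.31; balance after payment £9,225.86.
Closed form: n = −ln(1 − rB₀/P)/ln(1+r) = −ln(0.801)/ln(1.009) ≈ 24.766, so the balance reaches zero during payment 25.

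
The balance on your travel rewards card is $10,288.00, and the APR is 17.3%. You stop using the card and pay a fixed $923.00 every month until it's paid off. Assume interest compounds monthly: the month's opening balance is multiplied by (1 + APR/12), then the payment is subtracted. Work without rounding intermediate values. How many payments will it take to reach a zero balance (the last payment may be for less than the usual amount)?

Monthly rate r = 17.3%/12 = 1.44167% = 0.0144167.
Recurrence: B ← B·(1+r) − $923.00.
Month 1: interest $148.32; balance after payment $9,513.32.
Month 2: interest $137.15; balance after payment $8,727.47.
Closed form: n = −ln(1 − rB₀/P)/ln(1+r) = −ln(0.83931)/ln(1.01442) ≈ 12.238, so the balance reaches zero during payment 13.

13 months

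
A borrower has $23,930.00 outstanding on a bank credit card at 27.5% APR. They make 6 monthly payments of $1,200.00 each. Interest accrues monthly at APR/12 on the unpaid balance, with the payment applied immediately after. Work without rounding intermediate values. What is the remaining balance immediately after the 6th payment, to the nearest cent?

$19,789.42

Monthly rate r = 27.5%/12 = 2.29167% = 0.0229167.
Each month: B ← B·(1+r) − $1,200.00.
Month 1: interest $548.40; balance after payment $23,278.40.
Month 2: interest $533.46; balance after payment $22,611.86.
Month 3: interest $518.19; balance after payment $21,930.05.
Month 4: interest $502.56; balance after payment $21,232.61.
Month 5: interest $486.58; balance after payment $20,519.19.
Month 6: interest $470.23; balance after payment $19,789.42.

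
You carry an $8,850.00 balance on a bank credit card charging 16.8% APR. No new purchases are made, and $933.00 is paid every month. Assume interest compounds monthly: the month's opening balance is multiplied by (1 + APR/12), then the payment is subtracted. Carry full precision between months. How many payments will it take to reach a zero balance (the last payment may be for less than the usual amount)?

11 months

Monthly rate r = 16.8%/12 = 1.4% = 0.014.
Recurrence: B ← B·(1+r) − $933.00.
Month 1: interest $123.90; balance after payment $8,040.90.
Month 2: interest $112.57; balance after payment $7,220.47.
Closed form: n = −ln(1 − rB₀/P)/ln(1+r) = −ln(0.8672)/ln(1.014) ≈ 10.248, so the balance reaches zero during payment 11.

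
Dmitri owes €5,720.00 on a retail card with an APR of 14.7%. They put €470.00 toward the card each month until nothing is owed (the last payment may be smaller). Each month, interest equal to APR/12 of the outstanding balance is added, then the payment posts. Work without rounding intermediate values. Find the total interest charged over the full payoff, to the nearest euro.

Monthly rate r = 14.7%/12 = 1.225% = 0.01225.
Payoff takes n = ⌈−ln(1 − rB₀/P)/ln(1+r)⌉ = ⌈13.260⌉ = 14 payments; the last is €122.56.
Total paid = 13·€470.00 + €122.56 = €6,232.56.
Total interest = total paid − principal = €6,232.56 − €5,720.00 = €512.56.

€513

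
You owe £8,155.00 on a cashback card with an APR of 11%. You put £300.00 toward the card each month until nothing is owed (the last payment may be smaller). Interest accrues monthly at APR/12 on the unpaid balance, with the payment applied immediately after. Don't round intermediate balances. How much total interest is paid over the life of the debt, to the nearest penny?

£1,267.57

Monthly rate r = 11%/12 = 0.916667% = 0.00916667.
Payoff takes n = ⌈−ln(1 − rB₀/P)/ln(1+r)⌉ = ⌈31.407⌉ = 32 payments; the last is £122.57.
Total paid = 31·£300.00 + £122.57 = £9,422.57.
Total interest = total paid − principal = £9,422.57 − £8,155.00 = £1,267.57.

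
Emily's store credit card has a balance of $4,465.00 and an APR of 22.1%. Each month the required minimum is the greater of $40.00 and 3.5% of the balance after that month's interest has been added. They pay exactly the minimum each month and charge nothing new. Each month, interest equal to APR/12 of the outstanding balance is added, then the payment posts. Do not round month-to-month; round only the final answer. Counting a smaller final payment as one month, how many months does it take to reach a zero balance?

Monthly rate r = 22.1%/12 = 1.84167% = 0.0184167.
While 3.5% of the post-interest balance exceeds $40.00, each month B ← (B·(1+r))·(1 − 0.035), i.e. B shrinks by the factor (1+r)·0.965 = 0.98277.
This holds for months 1–80. Entering month 81 the balance is $1,111.85; 3.5% of the post-interest balance is now below $40.00, so the flat $40.00 minimum applies from here.
From month 81 a fixed $40.00 at rate r clears $1,111.85 in 40 more payments. Total: 80 + 40 = 120 months.

120 months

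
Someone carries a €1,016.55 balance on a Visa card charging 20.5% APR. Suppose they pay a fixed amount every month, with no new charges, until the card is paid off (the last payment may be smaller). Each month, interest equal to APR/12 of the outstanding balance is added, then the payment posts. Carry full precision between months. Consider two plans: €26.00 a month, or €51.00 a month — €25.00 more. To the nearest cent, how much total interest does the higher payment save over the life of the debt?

Monthly rate r = 20.5%/12 = 1.70833% = 0.0170833.
At €26.00/mo: n = ⌈−ln(1 − rB₀/P)/ln(1+r)⌉ = 66 payments (last €2.10); total interest = total paid − €1,016.55 = €675.55.
At €51.00/mo: 25 payments (last €29.47); total interest €236.92.
Interest saved = €675.55 − €236.92 = €438.63.

€438.63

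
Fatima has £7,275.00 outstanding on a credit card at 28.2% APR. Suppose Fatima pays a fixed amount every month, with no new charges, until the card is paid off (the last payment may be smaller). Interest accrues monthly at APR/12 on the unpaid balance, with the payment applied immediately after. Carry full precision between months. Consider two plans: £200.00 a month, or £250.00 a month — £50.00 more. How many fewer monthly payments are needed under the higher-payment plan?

34 fewer payments

Monthly rate r = 28.2%/12 = 2.35% = 0.0235.
At £200.00/mo: n = ⌈−ln(1 − rB₀/P)/ln(1+r)⌉ = 84 payments (last £15.62); total interest = total paid − £7,275.00 = £9,340.62.
At £250.00/mo: 50 payments (last £144.50); total interest £5,119.50.
Payments saved = 84 − 50 = 34.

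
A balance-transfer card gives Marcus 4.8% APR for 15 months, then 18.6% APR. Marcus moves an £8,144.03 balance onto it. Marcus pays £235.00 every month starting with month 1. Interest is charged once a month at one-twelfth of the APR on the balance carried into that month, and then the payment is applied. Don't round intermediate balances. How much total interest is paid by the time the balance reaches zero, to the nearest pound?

£1,527

Promo months 1–15 at r₀ = 4.8%/12 = 0.004; months 16+ at r₁ = 18.6%/12 = 0.0155.
After month 15: iterate B ← B·(1+r₀) − £235.00 for 15 months → £5,021.16.
Then at r₁ with £235.00/mo: n₂ = −ln(1 − r₁·B/P)/ln(1+r₁) ≈ 26.15 → 27 more payments.
Total paid = 41·£235.00 + £35.93 = £9,670.93; interest = £9,670.93 − £8,144.03 = £1,526.90.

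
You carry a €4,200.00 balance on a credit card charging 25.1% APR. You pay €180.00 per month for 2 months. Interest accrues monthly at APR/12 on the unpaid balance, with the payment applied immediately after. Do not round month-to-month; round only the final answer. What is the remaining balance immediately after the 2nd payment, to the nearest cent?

Monthly rate r = 25.1%/12 = 2.09167% = 0.0209167.
Each month: B ← B·(1+r) − €180.00.
Month 1: interest €87.85; balance after payment €4,107.85.
Month 2: interest €85.92; balance after payment €4,013.77.

€4,013.77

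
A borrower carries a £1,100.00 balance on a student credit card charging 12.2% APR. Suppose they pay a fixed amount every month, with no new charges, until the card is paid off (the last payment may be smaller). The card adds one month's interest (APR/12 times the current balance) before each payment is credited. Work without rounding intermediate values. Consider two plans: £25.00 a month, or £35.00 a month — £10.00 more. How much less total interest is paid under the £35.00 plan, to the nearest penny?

Monthly rate r = 12.2%/12 = 1.01667% = 0.0101667.
At £25.00/mo: n = ⌈−ln(1 − rB₀/P)/ln(1+r)⌉ = 59 payments (last £15.63); total interest = total paid − £1,100.00 = £365.63.
At £35.00/mo: 39 payments (last £2.02); total interest £232.02.
Interest saved = £365.63 − £232.02 = £133.61.

£133.61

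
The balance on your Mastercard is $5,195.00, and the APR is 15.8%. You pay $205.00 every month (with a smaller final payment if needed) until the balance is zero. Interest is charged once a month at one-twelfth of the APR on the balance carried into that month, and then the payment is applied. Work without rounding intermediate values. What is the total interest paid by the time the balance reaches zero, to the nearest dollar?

Monthly rate r = 15.8%/12 = 1.31667% = 0.0131667.
Payoff takes n = ⌈−ln(1 − rB₀/P)/ln(1+r)⌉ = ⌈31.035⌉ = 32 payments; the last is $7.19.
Total paid = 31·$205.00 + $7.19 = $6,362.19.
Total interest = total paid − principal = $6,362.19 − $5,195.00 = $1,167.19.

$1,167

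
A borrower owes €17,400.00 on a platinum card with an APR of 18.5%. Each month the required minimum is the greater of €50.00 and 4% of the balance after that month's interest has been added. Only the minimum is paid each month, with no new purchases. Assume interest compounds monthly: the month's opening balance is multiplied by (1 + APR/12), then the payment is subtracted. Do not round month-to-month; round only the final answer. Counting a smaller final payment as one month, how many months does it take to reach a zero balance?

135 months

Monthly rate r = 18.5%/12 = 1.54167% = 0.0154167.
While 4% of the post-interest balance exceeds €50.00, each month B ← (B·(1+r))·(1 − 0.04), i.e. B shrinks by the factor (1+r)·0.96 = 0.9748.
This holds for months 1–104. Entering month 105 the balance is €1,223.95; 4% of the post-interest balance is now below €50.00, so the flat €50.00 minimum applies from here.
From month 105 a fixed €50.00 at rate r clears €1,223.95 in 31 more payments. Total: 104 + 31 = 135 months.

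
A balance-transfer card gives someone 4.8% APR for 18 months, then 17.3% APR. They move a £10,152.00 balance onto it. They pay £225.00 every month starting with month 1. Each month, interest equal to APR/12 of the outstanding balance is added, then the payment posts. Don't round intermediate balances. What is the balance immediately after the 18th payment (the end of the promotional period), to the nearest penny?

Promo months 1–18 at r₀ = 4.8%/12 = 0.004; months 19+ at r₁ = 17.3%/12 = 0.0144167.
After month 18: iterate B ← B·(1+r₀) − £225.00 for 18 months → £6,717.65.

£6,717.65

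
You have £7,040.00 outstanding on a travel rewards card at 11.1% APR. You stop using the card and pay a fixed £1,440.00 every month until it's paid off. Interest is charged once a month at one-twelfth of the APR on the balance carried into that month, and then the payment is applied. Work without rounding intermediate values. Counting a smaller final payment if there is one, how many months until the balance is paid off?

Monthly rate r = 11.1%/12 = 0.925% = 0.00925.
Recurrence: B ← B·(1+r) − £1,440.00.
Month 1: interest £65.12; balance after payment £5,665.12.
Month 2: interest £52.40; balance after payment £4,277.52.
Month 3: interest £39.57; balance after payment £2,877.09.
Month 4: interest £26.61; balance after payment £1,463.70.
Month 5: interest £13.54; balance after payment £37.24.
Month 6: interest £0.34; balance after payment £0.00.

6 months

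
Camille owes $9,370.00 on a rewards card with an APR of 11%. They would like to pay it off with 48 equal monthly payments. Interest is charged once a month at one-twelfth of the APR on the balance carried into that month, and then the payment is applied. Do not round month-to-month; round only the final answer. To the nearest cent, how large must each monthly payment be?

Monthly rate r = 11%/12 = 0.916667% = 0.00916667.
Level-payment amortization: P = B₀·r / (1 − (1+r)^(−n)) = 9370.00·0.00916667 / (1 − 1.00917^(−48)).
Denominator 1 − (1+r)^(−48) = 0.35467136.
P = 85.8917 / 0.35467136 ≈ 242.17.

$242.17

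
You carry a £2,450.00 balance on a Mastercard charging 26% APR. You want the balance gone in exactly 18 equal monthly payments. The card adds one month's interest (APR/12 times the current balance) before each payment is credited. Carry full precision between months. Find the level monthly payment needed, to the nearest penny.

£165.82

Monthly rate r = 26%/12 = 2.16667% = 0.0216667.
Level-payment amortization: P = B₀·r / (1 − (1+r)^(−n)) = 2450.00·0.0216667 / (1 − 1.02167^(−18)).
Denominator 1 − (1+r)^(−18) = 0.320117339.
P = 53.0833 / 0.320117339 ≈ 165.82.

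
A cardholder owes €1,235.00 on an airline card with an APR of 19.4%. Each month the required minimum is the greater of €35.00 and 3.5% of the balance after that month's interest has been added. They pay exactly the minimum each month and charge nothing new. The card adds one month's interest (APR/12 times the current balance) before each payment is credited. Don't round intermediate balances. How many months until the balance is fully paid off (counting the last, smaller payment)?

Monthly rate r = 19.4%/12 = 1.61667% = 0.0161667.
While 3.5% of the post-interest balance exceeds €35.00, each month B ← (B·(1+r))·(1 − 0.035), i.e. B shrinks by the factor (1+r)·0.965 = 0.9806.
This holds for months 1–12. Entering month 13 the balance is €976.28; 3.5% of the post-interest balance is now below €35.00, so the flat €35.00 minimum applies from here.
From month 13 a fixed €35.00 at rate r clears €976.28 in 38 more payments. Total: 12 + 38 = 50 months.

50 months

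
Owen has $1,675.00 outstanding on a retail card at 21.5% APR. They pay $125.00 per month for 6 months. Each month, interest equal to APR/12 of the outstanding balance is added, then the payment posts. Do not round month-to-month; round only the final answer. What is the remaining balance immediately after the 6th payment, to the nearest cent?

$1,078.92

Monthly rate r = 21.5%/12 = 1.79167% = 0.0179167.
Each month: B ← B·(1+r) − $125.00.
Month 1: interest $30.01; balance after payment $1,580.01.
Month 2: interest $28.31; balance after payment $1,483.32.
Month 3: interest $26.58; balance after payment $1,384.90.
Month 4: interest $24.81; balance after payment $1,284.71.
Month 5: interest $23.02; balance after payment $1,182.73.
Month 6: interest $21.19; balance after payment $1,078.92.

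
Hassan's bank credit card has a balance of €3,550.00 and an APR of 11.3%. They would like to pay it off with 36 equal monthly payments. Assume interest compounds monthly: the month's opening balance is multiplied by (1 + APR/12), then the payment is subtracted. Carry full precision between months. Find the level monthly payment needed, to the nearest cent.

Monthly rate r = 11.3%/12 = 0.941667% = 0.00941667.
Level-payment amortization: P = B₀·r / (1 − (1+r)^(−n)) = 3550.00·0.00941667 / (1 − 1.00942^(−36)).
Denominator 1 − (1+r)^(−36) = 0.286386532.
P = 33.4292 / 0.286386532 ≈ 116.73.

€116.73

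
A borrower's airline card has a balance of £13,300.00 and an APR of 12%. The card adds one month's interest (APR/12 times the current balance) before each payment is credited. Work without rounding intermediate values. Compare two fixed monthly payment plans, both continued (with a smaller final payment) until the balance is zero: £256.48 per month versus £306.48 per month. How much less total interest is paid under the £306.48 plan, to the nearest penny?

£1,313.08

Monthly rate r = 12%/12 = 1% = 0.01.
At £256.48/mo: n = ⌈−ln(1 − rB₀/P)/ln(1+r)⌉ = 74 payments (last £118.82); total interest = total paid − £13,300.00 = £5,541.86.
At £306.48/mo: 58 payments (last £59.42); total interest £4,228.78.
Interest saved = £5,541.86 − £4,228.78 = £1,313.08.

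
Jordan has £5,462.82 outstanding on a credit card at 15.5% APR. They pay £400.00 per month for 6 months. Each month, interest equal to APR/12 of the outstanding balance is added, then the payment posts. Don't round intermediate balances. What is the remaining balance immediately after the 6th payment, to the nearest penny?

£3,421.25

Monthly rate r = 15.5%/12 = 1.29167% = 0.0129167.
Each month: B ← B·(1+r) − £400.00.
Month 1: interest £70.56; balance after payment £5,133.38.
Month 2: interest £66.31; balance after payment £4,799.69.
Month 3: interest £62.00; balance after payment £4,461.68.
Month 4: interest £57.63; balance after payment £4,119.31.
Month 5: interest £53.21; balance after payment £3,772.52.
Month 6: interest £48.73; balance after payment £3,421.25.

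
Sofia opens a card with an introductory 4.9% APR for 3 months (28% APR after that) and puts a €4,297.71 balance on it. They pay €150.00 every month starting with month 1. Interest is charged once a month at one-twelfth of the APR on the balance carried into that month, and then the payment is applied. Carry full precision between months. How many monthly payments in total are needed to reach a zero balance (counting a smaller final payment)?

44 payments

Promo months 1–3 at r₀ = 4.9%/12 = 0.00408333; months 4+ at r₁ = 28%/12 = 0.0233333.
After month 3: iterate B ← B·(1+r₀) − €150.00 for 3 months → €3,898.73.
Then at r₁ with €150.00/mo: n₂ = −ln(1 − r₁·B/P)/ln(1+r₁) ≈ 40.43 → 41 more payments.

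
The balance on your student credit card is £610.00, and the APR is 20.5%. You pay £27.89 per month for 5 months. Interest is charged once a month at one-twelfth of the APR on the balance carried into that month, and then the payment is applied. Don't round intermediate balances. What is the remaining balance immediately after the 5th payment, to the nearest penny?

£519.62

Monthly rate r = 20.5%/12 = 1.70833% = 0.0170833.
Each month: B ← B·(1+r) − £27.89.
Month 1: interest £10.42; balance after payment £592.53.
Month 2: interest £10.12; balance after payment £574.76.
Month 3: interest £9.82; balance after payment £556.69.
Month 4: interest £9.51; balance after payment £538.31.
Month 5: interest £9.20; balance after payment £519.62.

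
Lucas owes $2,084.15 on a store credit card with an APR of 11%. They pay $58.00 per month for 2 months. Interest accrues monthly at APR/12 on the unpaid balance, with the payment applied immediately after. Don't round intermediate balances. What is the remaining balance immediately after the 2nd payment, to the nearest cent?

Monthly rate r = 11%/12 = 0.916667% = 0.00916667.
Each month: B ← B·(1+r) − $58.00.
Month 1: interest $19.10; balance after payment $2,045.25.
Month 2: interest $18.75; balance after payment $2,006.00.

$2,006.00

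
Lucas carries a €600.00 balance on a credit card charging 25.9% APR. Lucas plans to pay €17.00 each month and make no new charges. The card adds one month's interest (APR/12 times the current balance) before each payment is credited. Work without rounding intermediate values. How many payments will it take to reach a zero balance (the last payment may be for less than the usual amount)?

68 payments

Monthly rate r = 25.9%/12 = 2.15833% = 0.0215833.
Recurrence: B ← B·(1+r) − €17.00.
Month 1: interest €12.95; balance after payment €595.95.
Month 2: interest €12.86; balance after payment €591.81.
Closed form: n = −ln(1 − rB₀/P)/ln(1+r) = −ln(0.23824)/ln(1.02158) ≈ 67.178, so the balance reaches zero during payment 68.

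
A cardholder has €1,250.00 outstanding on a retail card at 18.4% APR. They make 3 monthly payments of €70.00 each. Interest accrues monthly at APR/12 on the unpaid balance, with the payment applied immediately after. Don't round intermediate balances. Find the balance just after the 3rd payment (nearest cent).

Monthly rate r = 18.4%/12 = 1.53333% = 0.0153333.
Each month: B ← B·(1+r) − €70.00.
Month 1: interest €19.17; balance after payment €1,199.17.
Month 2: interest €18.39; balance after payment €1,147.55.
Month 3: interest €17.60; balance after payment €1,095.15.

€1,095.15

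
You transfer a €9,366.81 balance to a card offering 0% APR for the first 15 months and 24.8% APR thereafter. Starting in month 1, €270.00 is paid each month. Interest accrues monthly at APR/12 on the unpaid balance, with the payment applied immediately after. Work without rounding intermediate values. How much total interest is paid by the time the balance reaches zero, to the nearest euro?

€1,580

Promo months 1–15 at r₀ = 0%/12 = 0; months 16+ at r₁ = 24.8%/12 = 0.0206667.
After month 15 (no interest yet): B = €9,366.81 − 15·€270.00 = €5,316.81.
Then at r₁ with €270.00/mo: n₂ = −ln(1 − r₁·B/P)/ln(1+r₁) ≈ 25.54 → 26 more payments.
Total paid = 40·€270.00 + €147.23 = €10,947.23; interest = €10,947.23 − €9,366.81 = €1,580.42.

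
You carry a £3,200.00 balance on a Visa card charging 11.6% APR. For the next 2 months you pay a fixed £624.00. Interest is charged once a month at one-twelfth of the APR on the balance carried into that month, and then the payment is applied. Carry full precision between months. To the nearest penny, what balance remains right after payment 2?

Monthly rate r = 11.6%/12 = 0.966667% = 0.00966667.
Each month: B ← B·(1+r) − £624.00.
Month 1: interest £30.93; balance after payment £2,606.93.
Month 2: interest £25.20; balance after payment £2,008.13.

£2,008.13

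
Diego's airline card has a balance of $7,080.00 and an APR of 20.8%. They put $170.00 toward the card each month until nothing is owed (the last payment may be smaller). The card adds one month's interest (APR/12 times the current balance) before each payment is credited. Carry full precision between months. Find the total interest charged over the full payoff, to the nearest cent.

$5,579.84

Monthly rate r = 20.8%/12 = 1.73333% = 0.0173333.
Payoff takes n = ⌈−ln(1 − rB₀/P)/ln(1+r)⌉ = ⌈74.468⌉ = 75 payments; the last is $79.84.
Total paid = 74·$170.00 + $79.84 = $12,659.84.
Total interest = total paid − principal = $12,659.84 − $7,080.00 = $5,579.84.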